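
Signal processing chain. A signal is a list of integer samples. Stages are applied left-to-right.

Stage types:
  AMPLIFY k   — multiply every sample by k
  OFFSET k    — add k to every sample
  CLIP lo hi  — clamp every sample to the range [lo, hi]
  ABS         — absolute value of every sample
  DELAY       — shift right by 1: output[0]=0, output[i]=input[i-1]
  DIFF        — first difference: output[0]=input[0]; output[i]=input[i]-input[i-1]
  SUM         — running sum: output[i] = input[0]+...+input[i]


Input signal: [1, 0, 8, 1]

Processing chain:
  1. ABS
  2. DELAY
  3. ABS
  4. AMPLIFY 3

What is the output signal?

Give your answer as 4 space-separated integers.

Answer: 0 3 0 24

Derivation:
Input: [1, 0, 8, 1]
Stage 1 (ABS): |1|=1, |0|=0, |8|=8, |1|=1 -> [1, 0, 8, 1]
Stage 2 (DELAY): [0, 1, 0, 8] = [0, 1, 0, 8] -> [0, 1, 0, 8]
Stage 3 (ABS): |0|=0, |1|=1, |0|=0, |8|=8 -> [0, 1, 0, 8]
Stage 4 (AMPLIFY 3): 0*3=0, 1*3=3, 0*3=0, 8*3=24 -> [0, 3, 0, 24]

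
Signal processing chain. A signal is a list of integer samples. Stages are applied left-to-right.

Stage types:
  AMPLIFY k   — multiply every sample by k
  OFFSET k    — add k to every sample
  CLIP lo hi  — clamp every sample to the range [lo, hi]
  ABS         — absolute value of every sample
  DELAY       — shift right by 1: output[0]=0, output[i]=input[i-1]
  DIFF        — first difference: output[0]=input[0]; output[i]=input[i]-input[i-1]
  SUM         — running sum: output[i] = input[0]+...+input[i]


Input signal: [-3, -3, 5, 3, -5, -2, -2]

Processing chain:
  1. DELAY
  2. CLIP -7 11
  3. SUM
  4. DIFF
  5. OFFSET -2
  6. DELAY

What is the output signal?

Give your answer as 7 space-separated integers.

Answer: 0 -2 -5 -5 3 1 -7

Derivation:
Input: [-3, -3, 5, 3, -5, -2, -2]
Stage 1 (DELAY): [0, -3, -3, 5, 3, -5, -2] = [0, -3, -3, 5, 3, -5, -2] -> [0, -3, -3, 5, 3, -5, -2]
Stage 2 (CLIP -7 11): clip(0,-7,11)=0, clip(-3,-7,11)=-3, clip(-3,-7,11)=-3, clip(5,-7,11)=5, clip(3,-7,11)=3, clip(-5,-7,11)=-5, clip(-2,-7,11)=-2 -> [0, -3, -3, 5, 3, -5, -2]
Stage 3 (SUM): sum[0..0]=0, sum[0..1]=-3, sum[0..2]=-6, sum[0..3]=-1, sum[0..4]=2, sum[0..5]=-3, sum[0..6]=-5 -> [0, -3, -6, -1, 2, -3, -5]
Stage 4 (DIFF): s[0]=0, -3-0=-3, -6--3=-3, -1--6=5, 2--1=3, -3-2=-5, -5--3=-2 -> [0, -3, -3, 5, 3, -5, -2]
Stage 5 (OFFSET -2): 0+-2=-2, -3+-2=-5, -3+-2=-5, 5+-2=3, 3+-2=1, -5+-2=-7, -2+-2=-4 -> [-2, -5, -5, 3, 1, -7, -4]
Stage 6 (DELAY): [0, -2, -5, -5, 3, 1, -7] = [0, -2, -5, -5, 3, 1, -7] -> [0, -2, -5, -5, 3, 1, -7]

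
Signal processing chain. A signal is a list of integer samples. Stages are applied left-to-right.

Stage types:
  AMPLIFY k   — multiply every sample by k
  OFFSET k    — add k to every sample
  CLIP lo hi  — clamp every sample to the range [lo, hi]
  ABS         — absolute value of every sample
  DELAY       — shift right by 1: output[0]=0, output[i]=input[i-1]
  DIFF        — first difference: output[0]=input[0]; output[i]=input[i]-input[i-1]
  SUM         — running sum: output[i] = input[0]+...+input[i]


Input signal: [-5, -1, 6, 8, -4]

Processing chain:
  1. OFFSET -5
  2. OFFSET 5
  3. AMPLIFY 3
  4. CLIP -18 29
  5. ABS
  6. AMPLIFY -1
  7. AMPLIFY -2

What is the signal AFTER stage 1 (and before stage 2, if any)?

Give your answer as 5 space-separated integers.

Answer: -10 -6 1 3 -9

Derivation:
Input: [-5, -1, 6, 8, -4]
Stage 1 (OFFSET -5): -5+-5=-10, -1+-5=-6, 6+-5=1, 8+-5=3, -4+-5=-9 -> [-10, -6, 1, 3, -9]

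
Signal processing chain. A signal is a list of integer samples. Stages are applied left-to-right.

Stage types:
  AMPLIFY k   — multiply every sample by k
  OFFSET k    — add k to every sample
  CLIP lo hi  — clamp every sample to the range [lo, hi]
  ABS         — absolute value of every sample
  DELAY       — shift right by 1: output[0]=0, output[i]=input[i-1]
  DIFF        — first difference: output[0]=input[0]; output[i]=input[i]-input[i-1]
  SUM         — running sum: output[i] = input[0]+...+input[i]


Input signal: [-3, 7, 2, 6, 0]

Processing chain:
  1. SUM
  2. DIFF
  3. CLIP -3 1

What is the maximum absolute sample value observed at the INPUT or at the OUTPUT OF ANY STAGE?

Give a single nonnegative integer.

Input: [-3, 7, 2, 6, 0] (max |s|=7)
Stage 1 (SUM): sum[0..0]=-3, sum[0..1]=4, sum[0..2]=6, sum[0..3]=12, sum[0..4]=12 -> [-3, 4, 6, 12, 12] (max |s|=12)
Stage 2 (DIFF): s[0]=-3, 4--3=7, 6-4=2, 12-6=6, 12-12=0 -> [-3, 7, 2, 6, 0] (max |s|=7)
Stage 3 (CLIP -3 1): clip(-3,-3,1)=-3, clip(7,-3,1)=1, clip(2,-3,1)=1, clip(6,-3,1)=1, clip(0,-3,1)=0 -> [-3, 1, 1, 1, 0] (max |s|=3)
Overall max amplitude: 12

Answer: 12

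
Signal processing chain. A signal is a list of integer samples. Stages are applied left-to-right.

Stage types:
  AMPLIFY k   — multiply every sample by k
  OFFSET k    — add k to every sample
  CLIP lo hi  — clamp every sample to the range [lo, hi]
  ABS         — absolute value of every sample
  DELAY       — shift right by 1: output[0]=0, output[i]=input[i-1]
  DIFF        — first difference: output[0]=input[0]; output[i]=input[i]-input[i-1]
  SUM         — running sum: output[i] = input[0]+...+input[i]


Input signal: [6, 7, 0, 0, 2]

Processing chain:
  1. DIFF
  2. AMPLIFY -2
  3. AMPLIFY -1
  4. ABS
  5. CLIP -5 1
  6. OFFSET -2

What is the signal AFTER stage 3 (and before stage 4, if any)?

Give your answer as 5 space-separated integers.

Input: [6, 7, 0, 0, 2]
Stage 1 (DIFF): s[0]=6, 7-6=1, 0-7=-7, 0-0=0, 2-0=2 -> [6, 1, -7, 0, 2]
Stage 2 (AMPLIFY -2): 6*-2=-12, 1*-2=-2, -7*-2=14, 0*-2=0, 2*-2=-4 -> [-12, -2, 14, 0, -4]
Stage 3 (AMPLIFY -1): -12*-1=12, -2*-1=2, 14*-1=-14, 0*-1=0, -4*-1=4 -> [12, 2, -14, 0, 4]

Answer: 12 2 -14 0 4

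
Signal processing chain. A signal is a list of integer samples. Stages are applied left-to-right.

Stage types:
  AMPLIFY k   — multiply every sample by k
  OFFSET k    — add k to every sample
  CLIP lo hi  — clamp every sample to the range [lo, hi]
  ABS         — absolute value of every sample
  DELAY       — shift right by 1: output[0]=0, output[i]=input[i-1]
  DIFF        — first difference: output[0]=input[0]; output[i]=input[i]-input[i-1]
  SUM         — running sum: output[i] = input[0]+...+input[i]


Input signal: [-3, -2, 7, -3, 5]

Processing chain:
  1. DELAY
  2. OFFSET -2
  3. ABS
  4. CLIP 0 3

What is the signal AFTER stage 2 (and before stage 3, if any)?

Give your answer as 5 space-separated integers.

Input: [-3, -2, 7, -3, 5]
Stage 1 (DELAY): [0, -3, -2, 7, -3] = [0, -3, -2, 7, -3] -> [0, -3, -2, 7, -3]
Stage 2 (OFFSET -2): 0+-2=-2, -3+-2=-5, -2+-2=-4, 7+-2=5, -3+-2=-5 -> [-2, -5, -4, 5, -5]

Answer: -2 -5 -4 5 -5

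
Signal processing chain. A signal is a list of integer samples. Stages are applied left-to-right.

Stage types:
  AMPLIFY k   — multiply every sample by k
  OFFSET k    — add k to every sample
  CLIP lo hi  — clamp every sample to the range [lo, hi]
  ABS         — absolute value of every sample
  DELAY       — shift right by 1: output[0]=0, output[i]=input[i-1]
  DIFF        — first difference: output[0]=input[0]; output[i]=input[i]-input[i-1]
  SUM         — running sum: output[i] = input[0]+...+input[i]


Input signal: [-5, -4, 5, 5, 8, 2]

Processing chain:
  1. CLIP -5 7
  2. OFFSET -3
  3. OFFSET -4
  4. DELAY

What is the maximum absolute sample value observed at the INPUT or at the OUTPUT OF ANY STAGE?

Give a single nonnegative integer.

Answer: 12

Derivation:
Input: [-5, -4, 5, 5, 8, 2] (max |s|=8)
Stage 1 (CLIP -5 7): clip(-5,-5,7)=-5, clip(-4,-5,7)=-4, clip(5,-5,7)=5, clip(5,-5,7)=5, clip(8,-5,7)=7, clip(2,-5,7)=2 -> [-5, -4, 5, 5, 7, 2] (max |s|=7)
Stage 2 (OFFSET -3): -5+-3=-8, -4+-3=-7, 5+-3=2, 5+-3=2, 7+-3=4, 2+-3=-1 -> [-8, -7, 2, 2, 4, -1] (max |s|=8)
Stage 3 (OFFSET -4): -8+-4=-12, -7+-4=-11, 2+-4=-2, 2+-4=-2, 4+-4=0, -1+-4=-5 -> [-12, -11, -2, -2, 0, -5] (max |s|=12)
Stage 4 (DELAY): [0, -12, -11, -2, -2, 0] = [0, -12, -11, -2, -2, 0] -> [0, -12, -11, -2, -2, 0] (max |s|=12)
Overall max amplitude: 12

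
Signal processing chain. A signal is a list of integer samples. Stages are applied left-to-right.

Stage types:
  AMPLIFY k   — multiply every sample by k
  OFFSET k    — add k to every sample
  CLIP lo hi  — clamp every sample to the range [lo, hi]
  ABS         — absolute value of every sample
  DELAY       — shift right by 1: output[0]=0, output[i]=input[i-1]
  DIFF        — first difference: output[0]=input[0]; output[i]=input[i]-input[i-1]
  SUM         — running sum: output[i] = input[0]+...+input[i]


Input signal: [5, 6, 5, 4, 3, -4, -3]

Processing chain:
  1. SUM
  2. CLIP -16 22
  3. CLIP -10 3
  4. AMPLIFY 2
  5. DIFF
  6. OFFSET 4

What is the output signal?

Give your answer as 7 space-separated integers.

Answer: 10 4 4 4 4 4 4

Derivation:
Input: [5, 6, 5, 4, 3, -4, -3]
Stage 1 (SUM): sum[0..0]=5, sum[0..1]=11, sum[0..2]=16, sum[0..3]=20, sum[0..4]=23, sum[0..5]=19, sum[0..6]=16 -> [5, 11, 16, 20, 23, 19, 16]
Stage 2 (CLIP -16 22): clip(5,-16,22)=5, clip(11,-16,22)=11, clip(16,-16,22)=16, clip(20,-16,22)=20, clip(23,-16,22)=22, clip(19,-16,22)=19, clip(16,-16,22)=16 -> [5, 11, 16, 20, 22, 19, 16]
Stage 3 (CLIP -10 3): clip(5,-10,3)=3, clip(11,-10,3)=3, clip(16,-10,3)=3, clip(20,-10,3)=3, clip(22,-10,3)=3, clip(19,-10,3)=3, clip(16,-10,3)=3 -> [3, 3, 3, 3, 3, 3, 3]
Stage 4 (AMPLIFY 2): 3*2=6, 3*2=6, 3*2=6, 3*2=6, 3*2=6, 3*2=6, 3*2=6 -> [6, 6, 6, 6, 6, 6, 6]
Stage 5 (DIFF): s[0]=6, 6-6=0, 6-6=0, 6-6=0, 6-6=0, 6-6=0, 6-6=0 -> [6, 0, 0, 0, 0, 0, 0]
Stage 6 (OFFSET 4): 6+4=10, 0+4=4, 0+4=4, 0+4=4, 0+4=4, 0+4=4, 0+4=4 -> [10, 4, 4, 4, 4, 4, 4]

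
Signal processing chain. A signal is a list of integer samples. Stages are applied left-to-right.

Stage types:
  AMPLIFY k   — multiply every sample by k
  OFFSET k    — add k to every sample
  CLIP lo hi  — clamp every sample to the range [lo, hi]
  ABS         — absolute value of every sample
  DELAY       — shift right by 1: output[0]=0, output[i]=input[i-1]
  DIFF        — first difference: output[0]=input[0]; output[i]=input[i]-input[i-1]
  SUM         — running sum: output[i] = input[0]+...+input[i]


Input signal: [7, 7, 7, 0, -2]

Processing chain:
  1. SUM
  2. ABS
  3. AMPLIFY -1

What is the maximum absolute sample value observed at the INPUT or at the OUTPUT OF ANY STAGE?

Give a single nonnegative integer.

Answer: 21

Derivation:
Input: [7, 7, 7, 0, -2] (max |s|=7)
Stage 1 (SUM): sum[0..0]=7, sum[0..1]=14, sum[0..2]=21, sum[0..3]=21, sum[0..4]=19 -> [7, 14, 21, 21, 19] (max |s|=21)
Stage 2 (ABS): |7|=7, |14|=14, |21|=21, |21|=21, |19|=19 -> [7, 14, 21, 21, 19] (max |s|=21)
Stage 3 (AMPLIFY -1): 7*-1=-7, 14*-1=-14, 21*-1=-21, 21*-1=-21, 19*-1=-19 -> [-7, -14, -21, -21, -19] (max |s|=21)
Overall max amplitude: 21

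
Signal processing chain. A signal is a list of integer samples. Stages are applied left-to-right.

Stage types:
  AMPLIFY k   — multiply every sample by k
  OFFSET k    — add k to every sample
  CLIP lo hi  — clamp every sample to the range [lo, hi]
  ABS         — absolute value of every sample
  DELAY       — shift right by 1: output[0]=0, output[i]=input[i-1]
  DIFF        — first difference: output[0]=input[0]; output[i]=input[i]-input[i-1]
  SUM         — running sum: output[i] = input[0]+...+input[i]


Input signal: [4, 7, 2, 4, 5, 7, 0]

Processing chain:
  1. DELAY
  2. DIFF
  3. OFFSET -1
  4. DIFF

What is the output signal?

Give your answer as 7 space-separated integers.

Input: [4, 7, 2, 4, 5, 7, 0]
Stage 1 (DELAY): [0, 4, 7, 2, 4, 5, 7] = [0, 4, 7, 2, 4, 5, 7] -> [0, 4, 7, 2, 4, 5, 7]
Stage 2 (DIFF): s[0]=0, 4-0=4, 7-4=3, 2-7=-5, 4-2=2, 5-4=1, 7-5=2 -> [0, 4, 3, -5, 2, 1, 2]
Stage 3 (OFFSET -1): 0+-1=-1, 4+-1=3, 3+-1=2, -5+-1=-6, 2+-1=1, 1+-1=0, 2+-1=1 -> [-1, 3, 2, -6, 1, 0, 1]
Stage 4 (DIFF): s[0]=-1, 3--1=4, 2-3=-1, -6-2=-8, 1--6=7, 0-1=-1, 1-0=1 -> [-1, 4, -1, -8, 7, -1, 1]

Answer: -1 4 -1 -8 7 -1 1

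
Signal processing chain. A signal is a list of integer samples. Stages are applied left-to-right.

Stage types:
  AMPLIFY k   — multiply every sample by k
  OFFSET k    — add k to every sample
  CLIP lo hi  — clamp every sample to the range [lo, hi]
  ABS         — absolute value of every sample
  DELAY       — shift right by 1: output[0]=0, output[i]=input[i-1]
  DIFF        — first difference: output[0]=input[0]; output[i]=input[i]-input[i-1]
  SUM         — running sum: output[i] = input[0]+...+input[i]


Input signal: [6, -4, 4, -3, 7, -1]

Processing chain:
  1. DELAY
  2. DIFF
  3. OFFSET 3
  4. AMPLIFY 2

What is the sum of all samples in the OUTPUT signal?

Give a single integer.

Input: [6, -4, 4, -3, 7, -1]
Stage 1 (DELAY): [0, 6, -4, 4, -3, 7] = [0, 6, -4, 4, -3, 7] -> [0, 6, -4, 4, -3, 7]
Stage 2 (DIFF): s[0]=0, 6-0=6, -4-6=-10, 4--4=8, -3-4=-7, 7--3=10 -> [0, 6, -10, 8, -7, 10]
Stage 3 (OFFSET 3): 0+3=3, 6+3=9, -10+3=-7, 8+3=11, -7+3=-4, 10+3=13 -> [3, 9, -7, 11, -4, 13]
Stage 4 (AMPLIFY 2): 3*2=6, 9*2=18, -7*2=-14, 11*2=22, -4*2=-8, 13*2=26 -> [6, 18, -14, 22, -8, 26]
Output sum: 50

Answer: 50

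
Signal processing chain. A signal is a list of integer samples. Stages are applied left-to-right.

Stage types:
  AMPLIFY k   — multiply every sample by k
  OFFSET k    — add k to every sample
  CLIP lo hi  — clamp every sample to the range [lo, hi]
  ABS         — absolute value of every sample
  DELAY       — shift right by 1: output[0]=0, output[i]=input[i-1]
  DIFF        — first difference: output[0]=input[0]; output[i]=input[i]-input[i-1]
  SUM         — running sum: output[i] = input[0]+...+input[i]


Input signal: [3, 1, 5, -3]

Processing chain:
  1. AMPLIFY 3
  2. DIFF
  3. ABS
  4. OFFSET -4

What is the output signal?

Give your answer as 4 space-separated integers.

Answer: 5 2 8 20

Derivation:
Input: [3, 1, 5, -3]
Stage 1 (AMPLIFY 3): 3*3=9, 1*3=3, 5*3=15, -3*3=-9 -> [9, 3, 15, -9]
Stage 2 (DIFF): s[0]=9, 3-9=-6, 15-3=12, -9-15=-24 -> [9, -6, 12, -24]
Stage 3 (ABS): |9|=9, |-6|=6, |12|=12, |-24|=24 -> [9, 6, 12, 24]
Stage 4 (OFFSET -4): 9+-4=5, 6+-4=2, 12+-4=8, 24+-4=20 -> [5, 2, 8, 20]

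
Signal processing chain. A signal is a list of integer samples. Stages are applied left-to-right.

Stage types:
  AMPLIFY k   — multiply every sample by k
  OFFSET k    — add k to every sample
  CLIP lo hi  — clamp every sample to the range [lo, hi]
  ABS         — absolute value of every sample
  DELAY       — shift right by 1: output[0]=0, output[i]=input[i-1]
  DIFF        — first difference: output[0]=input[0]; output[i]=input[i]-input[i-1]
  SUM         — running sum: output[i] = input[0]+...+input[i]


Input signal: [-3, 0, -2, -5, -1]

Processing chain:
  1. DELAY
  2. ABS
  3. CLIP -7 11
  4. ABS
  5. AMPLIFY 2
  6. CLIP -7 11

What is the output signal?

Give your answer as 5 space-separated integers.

Input: [-3, 0, -2, -5, -1]
Stage 1 (DELAY): [0, -3, 0, -2, -5] = [0, -3, 0, -2, -5] -> [0, -3, 0, -2, -5]
Stage 2 (ABS): |0|=0, |-3|=3, |0|=0, |-2|=2, |-5|=5 -> [0, 3, 0, 2, 5]
Stage 3 (CLIP -7 11): clip(0,-7,11)=0, clip(3,-7,11)=3, clip(0,-7,11)=0, clip(2,-7,11)=2, clip(5,-7,11)=5 -> [0, 3, 0, 2, 5]
Stage 4 (ABS): |0|=0, |3|=3, |0|=0, |2|=2, |5|=5 -> [0, 3, 0, 2, 5]
Stage 5 (AMPLIFY 2): 0*2=0, 3*2=6, 0*2=0, 2*2=4, 5*2=10 -> [0, 6, 0, 4, 10]
Stage 6 (CLIP -7 11): clip(0,-7,11)=0, clip(6,-7,11)=6, clip(0,-7,11)=0, clip(4,-7,11)=4, clip(10,-7,11)=10 -> [0, 6, 0, 4, 10]

Answer: 0 6 0 4 10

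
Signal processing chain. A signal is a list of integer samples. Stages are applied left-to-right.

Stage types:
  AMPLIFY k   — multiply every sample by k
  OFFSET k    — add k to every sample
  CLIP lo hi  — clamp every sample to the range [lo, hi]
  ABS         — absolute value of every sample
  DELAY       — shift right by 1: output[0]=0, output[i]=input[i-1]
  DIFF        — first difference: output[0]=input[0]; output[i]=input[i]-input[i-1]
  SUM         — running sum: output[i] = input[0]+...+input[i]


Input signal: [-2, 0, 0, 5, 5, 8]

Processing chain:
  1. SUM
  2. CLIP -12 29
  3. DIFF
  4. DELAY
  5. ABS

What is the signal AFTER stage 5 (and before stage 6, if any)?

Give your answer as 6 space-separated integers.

Input: [-2, 0, 0, 5, 5, 8]
Stage 1 (SUM): sum[0..0]=-2, sum[0..1]=-2, sum[0..2]=-2, sum[0..3]=3, sum[0..4]=8, sum[0..5]=16 -> [-2, -2, -2, 3, 8, 16]
Stage 2 (CLIP -12 29): clip(-2,-12,29)=-2, clip(-2,-12,29)=-2, clip(-2,-12,29)=-2, clip(3,-12,29)=3, clip(8,-12,29)=8, clip(16,-12,29)=16 -> [-2, -2, -2, 3, 8, 16]
Stage 3 (DIFF): s[0]=-2, -2--2=0, -2--2=0, 3--2=5, 8-3=5, 16-8=8 -> [-2, 0, 0, 5, 5, 8]
Stage 4 (DELAY): [0, -2, 0, 0, 5, 5] = [0, -2, 0, 0, 5, 5] -> [0, -2, 0, 0, 5, 5]
Stage 5 (ABS): |0|=0, |-2|=2, |0|=0, |0|=0, |5|=5, |5|=5 -> [0, 2, 0, 0, 5, 5]

Answer: 0 2 0 0 5 5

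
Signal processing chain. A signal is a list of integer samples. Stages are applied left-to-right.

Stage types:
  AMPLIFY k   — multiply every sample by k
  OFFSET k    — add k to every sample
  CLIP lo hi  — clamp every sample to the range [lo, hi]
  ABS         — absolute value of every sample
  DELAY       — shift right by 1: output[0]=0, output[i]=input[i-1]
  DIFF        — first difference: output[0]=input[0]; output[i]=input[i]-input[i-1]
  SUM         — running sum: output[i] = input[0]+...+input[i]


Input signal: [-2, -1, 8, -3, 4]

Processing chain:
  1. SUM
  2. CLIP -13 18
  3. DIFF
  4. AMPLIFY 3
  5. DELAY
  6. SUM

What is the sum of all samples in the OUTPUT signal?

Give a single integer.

Input: [-2, -1, 8, -3, 4]
Stage 1 (SUM): sum[0..0]=-2, sum[0..1]=-3, sum[0..2]=5, sum[0..3]=2, sum[0..4]=6 -> [-2, -3, 5, 2, 6]
Stage 2 (CLIP -13 18): clip(-2,-13,18)=-2, clip(-3,-13,18)=-3, clip(5,-13,18)=5, clip(2,-13,18)=2, clip(6,-13,18)=6 -> [-2, -3, 5, 2, 6]
Stage 3 (DIFF): s[0]=-2, -3--2=-1, 5--3=8, 2-5=-3, 6-2=4 -> [-2, -1, 8, -3, 4]
Stage 4 (AMPLIFY 3): -2*3=-6, -1*3=-3, 8*3=24, -3*3=-9, 4*3=12 -> [-6, -3, 24, -9, 12]
Stage 5 (DELAY): [0, -6, -3, 24, -9] = [0, -6, -3, 24, -9] -> [0, -6, -3, 24, -9]
Stage 6 (SUM): sum[0..0]=0, sum[0..1]=-6, sum[0..2]=-9, sum[0..3]=15, sum[0..4]=6 -> [0, -6, -9, 15, 6]
Output sum: 6

Answer: 6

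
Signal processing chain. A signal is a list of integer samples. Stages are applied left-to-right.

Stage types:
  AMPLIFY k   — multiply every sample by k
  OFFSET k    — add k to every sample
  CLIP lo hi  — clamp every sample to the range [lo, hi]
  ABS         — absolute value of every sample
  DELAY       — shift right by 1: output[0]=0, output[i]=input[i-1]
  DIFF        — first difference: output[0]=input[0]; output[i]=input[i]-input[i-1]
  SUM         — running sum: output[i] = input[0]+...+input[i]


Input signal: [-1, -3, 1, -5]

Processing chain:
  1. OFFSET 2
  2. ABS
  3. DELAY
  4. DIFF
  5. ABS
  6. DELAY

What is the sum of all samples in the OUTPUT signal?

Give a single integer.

Answer: 1

Derivation:
Input: [-1, -3, 1, -5]
Stage 1 (OFFSET 2): -1+2=1, -3+2=-1, 1+2=3, -5+2=-3 -> [1, -1, 3, -3]
Stage 2 (ABS): |1|=1, |-1|=1, |3|=3, |-3|=3 -> [1, 1, 3, 3]
Stage 3 (DELAY): [0, 1, 1, 3] = [0, 1, 1, 3] -> [0, 1, 1, 3]
Stage 4 (DIFF): s[0]=0, 1-0=1, 1-1=0, 3-1=2 -> [0, 1, 0, 2]
Stage 5 (ABS): |0|=0, |1|=1, |0|=0, |2|=2 -> [0, 1, 0, 2]
Stage 6 (DELAY): [0, 0, 1, 0] = [0, 0, 1, 0] -> [0, 0, 1, 0]
Output sum: 1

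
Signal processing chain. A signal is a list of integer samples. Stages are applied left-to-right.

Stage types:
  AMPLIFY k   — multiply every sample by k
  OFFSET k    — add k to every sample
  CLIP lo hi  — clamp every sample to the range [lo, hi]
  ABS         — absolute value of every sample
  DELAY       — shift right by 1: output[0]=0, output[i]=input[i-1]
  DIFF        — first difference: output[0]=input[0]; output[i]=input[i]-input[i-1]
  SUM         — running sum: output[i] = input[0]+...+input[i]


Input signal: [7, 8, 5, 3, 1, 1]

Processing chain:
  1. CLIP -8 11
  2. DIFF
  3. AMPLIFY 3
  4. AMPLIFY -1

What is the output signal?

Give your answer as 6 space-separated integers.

Answer: -21 -3 9 6 6 0

Derivation:
Input: [7, 8, 5, 3, 1, 1]
Stage 1 (CLIP -8 11): clip(7,-8,11)=7, clip(8,-8,11)=8, clip(5,-8,11)=5, clip(3,-8,11)=3, clip(1,-8,11)=1, clip(1,-8,11)=1 -> [7, 8, 5, 3, 1, 1]
Stage 2 (DIFF): s[0]=7, 8-7=1, 5-8=-3, 3-5=-2, 1-3=-2, 1-1=0 -> [7, 1, -3, -2, -2, 0]
Stage 3 (AMPLIFY 3): 7*3=21, 1*3=3, -3*3=-9, -2*3=-6, -2*3=-6, 0*3=0 -> [21, 3, -9, -6, -6, 0]
Stage 4 (AMPLIFY -1): 21*-1=-21, 3*-1=-3, -9*-1=9, -6*-1=6, -6*-1=6, 0*-1=0 -> [-21, -3, 9, 6, 6, 0]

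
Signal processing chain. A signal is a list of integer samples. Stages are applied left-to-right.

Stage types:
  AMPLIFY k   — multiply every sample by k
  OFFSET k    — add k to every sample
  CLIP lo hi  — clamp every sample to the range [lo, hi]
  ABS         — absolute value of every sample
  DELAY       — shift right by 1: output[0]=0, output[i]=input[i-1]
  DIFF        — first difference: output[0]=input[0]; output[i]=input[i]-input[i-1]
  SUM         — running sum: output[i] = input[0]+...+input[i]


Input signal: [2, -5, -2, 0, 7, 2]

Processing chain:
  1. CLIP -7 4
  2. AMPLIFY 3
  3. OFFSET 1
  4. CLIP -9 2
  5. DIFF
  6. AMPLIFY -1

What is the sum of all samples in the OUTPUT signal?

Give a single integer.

Input: [2, -5, -2, 0, 7, 2]
Stage 1 (CLIP -7 4): clip(2,-7,4)=2, clip(-5,-7,4)=-5, clip(-2,-7,4)=-2, clip(0,-7,4)=0, clip(7,-7,4)=4, clip(2,-7,4)=2 -> [2, -5, -2, 0, 4, 2]
Stage 2 (AMPLIFY 3): 2*3=6, -5*3=-15, -2*3=-6, 0*3=0, 4*3=12, 2*3=6 -> [6, -15, -6, 0, 12, 6]
Stage 3 (OFFSET 1): 6+1=7, -15+1=-14, -6+1=-5, 0+1=1, 12+1=13, 6+1=7 -> [7, -14, -5, 1, 13, 7]
Stage 4 (CLIP -9 2): clip(7,-9,2)=2, clip(-14,-9,2)=-9, clip(-5,-9,2)=-5, clip(1,-9,2)=1, clip(13,-9,2)=2, clip(7,-9,2)=2 -> [2, -9, -5, 1, 2, 2]
Stage 5 (DIFF): s[0]=2, -9-2=-11, -5--9=4, 1--5=6, 2-1=1, 2-2=0 -> [2, -11, 4, 6, 1, 0]
Stage 6 (AMPLIFY -1): 2*-1=-2, -11*-1=11, 4*-1=-4, 6*-1=-6, 1*-1=-1, 0*-1=0 -> [-2, 11, -4, -6, -1, 0]
Output sum: -2

Answer: -2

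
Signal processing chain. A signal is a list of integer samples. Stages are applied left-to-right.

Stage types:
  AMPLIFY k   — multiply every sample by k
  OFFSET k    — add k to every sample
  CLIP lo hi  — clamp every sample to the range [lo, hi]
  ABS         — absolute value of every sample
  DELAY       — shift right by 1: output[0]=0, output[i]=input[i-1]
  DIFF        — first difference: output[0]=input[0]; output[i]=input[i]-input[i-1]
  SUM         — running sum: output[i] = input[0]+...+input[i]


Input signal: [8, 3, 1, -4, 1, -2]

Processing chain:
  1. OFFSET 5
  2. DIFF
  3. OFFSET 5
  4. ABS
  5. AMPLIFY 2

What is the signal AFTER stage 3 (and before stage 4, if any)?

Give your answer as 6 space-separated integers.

Input: [8, 3, 1, -4, 1, -2]
Stage 1 (OFFSET 5): 8+5=13, 3+5=8, 1+5=6, -4+5=1, 1+5=6, -2+5=3 -> [13, 8, 6, 1, 6, 3]
Stage 2 (DIFF): s[0]=13, 8-13=-5, 6-8=-2, 1-6=-5, 6-1=5, 3-6=-3 -> [13, -5, -2, -5, 5, -3]
Stage 3 (OFFSET 5): 13+5=18, -5+5=0, -2+5=3, -5+5=0, 5+5=10, -3+5=2 -> [18, 0, 3, 0, 10, 2]

Answer: 18 0 3 0 10 2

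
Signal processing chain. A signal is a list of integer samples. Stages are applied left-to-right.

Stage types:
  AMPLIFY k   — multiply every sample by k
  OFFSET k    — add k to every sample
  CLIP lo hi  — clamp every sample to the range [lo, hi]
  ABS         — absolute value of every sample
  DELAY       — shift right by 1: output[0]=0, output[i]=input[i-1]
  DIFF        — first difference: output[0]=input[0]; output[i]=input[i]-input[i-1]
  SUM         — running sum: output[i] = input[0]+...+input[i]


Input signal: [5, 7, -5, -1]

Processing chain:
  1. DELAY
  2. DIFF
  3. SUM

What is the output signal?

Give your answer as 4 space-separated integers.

Input: [5, 7, -5, -1]
Stage 1 (DELAY): [0, 5, 7, -5] = [0, 5, 7, -5] -> [0, 5, 7, -5]
Stage 2 (DIFF): s[0]=0, 5-0=5, 7-5=2, -5-7=-12 -> [0, 5, 2, -12]
Stage 3 (SUM): sum[0..0]=0, sum[0..1]=5, sum[0..2]=7, sum[0..3]=-5 -> [0, 5, 7, -5]

Answer: 0 5 7 -5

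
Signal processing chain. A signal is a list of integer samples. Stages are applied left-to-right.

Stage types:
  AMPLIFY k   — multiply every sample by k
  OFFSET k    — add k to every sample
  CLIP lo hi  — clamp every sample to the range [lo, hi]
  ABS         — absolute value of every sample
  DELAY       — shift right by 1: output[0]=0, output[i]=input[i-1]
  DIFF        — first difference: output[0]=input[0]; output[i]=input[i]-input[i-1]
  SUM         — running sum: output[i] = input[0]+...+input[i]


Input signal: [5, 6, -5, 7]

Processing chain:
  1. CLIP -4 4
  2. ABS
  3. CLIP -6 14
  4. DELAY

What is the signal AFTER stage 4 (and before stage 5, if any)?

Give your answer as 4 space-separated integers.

Answer: 0 4 4 4

Derivation:
Input: [5, 6, -5, 7]
Stage 1 (CLIP -4 4): clip(5,-4,4)=4, clip(6,-4,4)=4, clip(-5,-4,4)=-4, clip(7,-4,4)=4 -> [4, 4, -4, 4]
Stage 2 (ABS): |4|=4, |4|=4, |-4|=4, |4|=4 -> [4, 4, 4, 4]
Stage 3 (CLIP -6 14): clip(4,-6,14)=4, clip(4,-6,14)=4, clip(4,-6,14)=4, clip(4,-6,14)=4 -> [4, 4, 4, 4]
Stage 4 (DELAY): [0, 4, 4, 4] = [0, 4, 4, 4] -> [0, 4, 4, 4]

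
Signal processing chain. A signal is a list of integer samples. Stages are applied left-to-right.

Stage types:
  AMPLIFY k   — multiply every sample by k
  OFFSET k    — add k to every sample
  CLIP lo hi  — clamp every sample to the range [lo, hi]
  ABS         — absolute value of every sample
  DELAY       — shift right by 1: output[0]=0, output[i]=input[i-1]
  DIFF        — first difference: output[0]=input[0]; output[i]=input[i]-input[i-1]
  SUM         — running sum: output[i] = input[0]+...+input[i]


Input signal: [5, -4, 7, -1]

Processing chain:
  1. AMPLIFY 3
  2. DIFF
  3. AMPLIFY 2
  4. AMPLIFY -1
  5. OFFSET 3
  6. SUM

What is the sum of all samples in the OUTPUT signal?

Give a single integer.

Answer: -12

Derivation:
Input: [5, -4, 7, -1]
Stage 1 (AMPLIFY 3): 5*3=15, -4*3=-12, 7*3=21, -1*3=-3 -> [15, -12, 21, -3]
Stage 2 (DIFF): s[0]=15, -12-15=-27, 21--12=33, -3-21=-24 -> [15, -27, 33, -24]
Stage 3 (AMPLIFY 2): 15*2=30, -27*2=-54, 33*2=66, -24*2=-48 -> [30, -54, 66, -48]
Stage 4 (AMPLIFY -1): 30*-1=-30, -54*-1=54, 66*-1=-66, -48*-1=48 -> [-30, 54, -66, 48]
Stage 5 (OFFSET 3): -30+3=-27, 54+3=57, -66+3=-63, 48+3=51 -> [-27, 57, -63, 51]
Stage 6 (SUM): sum[0..0]=-27, sum[0..1]=30, sum[0..2]=-33, sum[0..3]=18 -> [-27, 30, -33, 18]
Output sum: -12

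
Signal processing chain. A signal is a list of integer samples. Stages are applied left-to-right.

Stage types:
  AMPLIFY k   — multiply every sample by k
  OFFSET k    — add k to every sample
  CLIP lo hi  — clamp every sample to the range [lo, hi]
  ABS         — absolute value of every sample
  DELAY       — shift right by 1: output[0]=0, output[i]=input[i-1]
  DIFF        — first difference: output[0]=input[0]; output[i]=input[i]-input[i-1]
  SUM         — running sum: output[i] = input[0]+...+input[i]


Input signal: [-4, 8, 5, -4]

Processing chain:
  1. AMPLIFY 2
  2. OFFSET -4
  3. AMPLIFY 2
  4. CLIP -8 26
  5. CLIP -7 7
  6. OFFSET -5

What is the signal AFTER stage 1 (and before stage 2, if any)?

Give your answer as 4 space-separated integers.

Input: [-4, 8, 5, -4]
Stage 1 (AMPLIFY 2): -4*2=-8, 8*2=16, 5*2=10, -4*2=-8 -> [-8, 16, 10, -8]

Answer: -8 16 10 -8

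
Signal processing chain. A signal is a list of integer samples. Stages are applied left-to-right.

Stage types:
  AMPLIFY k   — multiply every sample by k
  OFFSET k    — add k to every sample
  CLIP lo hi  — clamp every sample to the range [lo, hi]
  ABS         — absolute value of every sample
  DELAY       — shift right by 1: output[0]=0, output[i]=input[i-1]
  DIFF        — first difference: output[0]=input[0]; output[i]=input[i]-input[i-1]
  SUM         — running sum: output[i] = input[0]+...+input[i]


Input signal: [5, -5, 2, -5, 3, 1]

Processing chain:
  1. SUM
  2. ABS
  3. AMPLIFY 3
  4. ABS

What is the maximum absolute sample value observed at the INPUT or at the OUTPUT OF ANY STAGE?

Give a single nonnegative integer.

Answer: 15

Derivation:
Input: [5, -5, 2, -5, 3, 1] (max |s|=5)
Stage 1 (SUM): sum[0..0]=5, sum[0..1]=0, sum[0..2]=2, sum[0..3]=-3, sum[0..4]=0, sum[0..5]=1 -> [5, 0, 2, -3, 0, 1] (max |s|=5)
Stage 2 (ABS): |5|=5, |0|=0, |2|=2, |-3|=3, |0|=0, |1|=1 -> [5, 0, 2, 3, 0, 1] (max |s|=5)
Stage 3 (AMPLIFY 3): 5*3=15, 0*3=0, 2*3=6, 3*3=9, 0*3=0, 1*3=3 -> [15, 0, 6, 9, 0, 3] (max |s|=15)
Stage 4 (ABS): |15|=15, |0|=0, |6|=6, |9|=9, |0|=0, |3|=3 -> [15, 0, 6, 9, 0, 3] (max |s|=15)
Overall max amplitude: 15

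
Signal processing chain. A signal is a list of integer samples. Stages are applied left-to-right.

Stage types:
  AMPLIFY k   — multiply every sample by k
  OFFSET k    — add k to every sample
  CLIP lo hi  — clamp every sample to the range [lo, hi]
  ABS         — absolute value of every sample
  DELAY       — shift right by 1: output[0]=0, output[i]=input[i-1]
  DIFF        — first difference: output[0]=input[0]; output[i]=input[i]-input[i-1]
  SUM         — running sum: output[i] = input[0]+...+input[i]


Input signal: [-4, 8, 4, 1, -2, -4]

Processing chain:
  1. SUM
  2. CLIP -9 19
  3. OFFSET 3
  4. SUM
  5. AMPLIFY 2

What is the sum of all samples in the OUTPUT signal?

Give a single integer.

Input: [-4, 8, 4, 1, -2, -4]
Stage 1 (SUM): sum[0..0]=-4, sum[0..1]=4, sum[0..2]=8, sum[0..3]=9, sum[0..4]=7, sum[0..5]=3 -> [-4, 4, 8, 9, 7, 3]
Stage 2 (CLIP -9 19): clip(-4,-9,19)=-4, clip(4,-9,19)=4, clip(8,-9,19)=8, clip(9,-9,19)=9, clip(7,-9,19)=7, clip(3,-9,19)=3 -> [-4, 4, 8, 9, 7, 3]
Stage 3 (OFFSET 3): -4+3=-1, 4+3=7, 8+3=11, 9+3=12, 7+3=10, 3+3=6 -> [-1, 7, 11, 12, 10, 6]
Stage 4 (SUM): sum[0..0]=-1, sum[0..1]=6, sum[0..2]=17, sum[0..3]=29, sum[0..4]=39, sum[0..5]=45 -> [-1, 6, 17, 29, 39, 45]
Stage 5 (AMPLIFY 2): -1*2=-2, 6*2=12, 17*2=34, 29*2=58, 39*2=78, 45*2=90 -> [-2, 12, 34, 58, 78, 90]
Output sum: 270

Answer: 270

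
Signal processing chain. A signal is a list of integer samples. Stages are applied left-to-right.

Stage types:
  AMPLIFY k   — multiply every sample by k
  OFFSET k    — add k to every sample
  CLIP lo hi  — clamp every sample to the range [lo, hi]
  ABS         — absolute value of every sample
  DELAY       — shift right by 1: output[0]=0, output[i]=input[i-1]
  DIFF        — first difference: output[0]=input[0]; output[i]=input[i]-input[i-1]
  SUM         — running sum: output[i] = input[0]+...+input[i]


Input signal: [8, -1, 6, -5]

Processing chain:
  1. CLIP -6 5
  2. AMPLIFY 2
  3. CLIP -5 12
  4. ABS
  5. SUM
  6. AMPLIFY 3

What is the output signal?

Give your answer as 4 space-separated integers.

Answer: 30 36 66 81

Derivation:
Input: [8, -1, 6, -5]
Stage 1 (CLIP -6 5): clip(8,-6,5)=5, clip(-1,-6,5)=-1, clip(6,-6,5)=5, clip(-5,-6,5)=-5 -> [5, -1, 5, -5]
Stage 2 (AMPLIFY 2): 5*2=10, -1*2=-2, 5*2=10, -5*2=-10 -> [10, -2, 10, -10]
Stage 3 (CLIP -5 12): clip(10,-5,12)=10, clip(-2,-5,12)=-2, clip(10,-5,12)=10, clip(-10,-5,12)=-5 -> [10, -2, 10, -5]
Stage 4 (ABS): |10|=10, |-2|=2, |10|=10, |-5|=5 -> [10, 2, 10, 5]
Stage 5 (SUM): sum[0..0]=10, sum[0..1]=12, sum[0..2]=22, sum[0..3]=27 -> [10, 12, 22, 27]
Stage 6 (AMPLIFY 3): 10*3=30, 12*3=36, 22*3=66, 27*3=81 -> [30, 36, 66, 81]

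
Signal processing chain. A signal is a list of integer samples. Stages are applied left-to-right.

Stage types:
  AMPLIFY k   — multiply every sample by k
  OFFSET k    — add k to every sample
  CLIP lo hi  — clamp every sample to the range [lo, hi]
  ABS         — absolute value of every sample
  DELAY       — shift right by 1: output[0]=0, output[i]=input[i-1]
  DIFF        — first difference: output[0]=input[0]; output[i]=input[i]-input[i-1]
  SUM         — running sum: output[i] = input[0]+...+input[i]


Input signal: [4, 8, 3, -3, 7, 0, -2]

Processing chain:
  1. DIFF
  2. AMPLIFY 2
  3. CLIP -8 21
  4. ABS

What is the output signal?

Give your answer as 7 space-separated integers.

Input: [4, 8, 3, -3, 7, 0, -2]
Stage 1 (DIFF): s[0]=4, 8-4=4, 3-8=-5, -3-3=-6, 7--3=10, 0-7=-7, -2-0=-2 -> [4, 4, -5, -6, 10, -7, -2]
Stage 2 (AMPLIFY 2): 4*2=8, 4*2=8, -5*2=-10, -6*2=-12, 10*2=20, -7*2=-14, -2*2=-4 -> [8, 8, -10, -12, 20, -14, -4]
Stage 3 (CLIP -8 21): clip(8,-8,21)=8, clip(8,-8,21)=8, clip(-10,-8,21)=-8, clip(-12,-8,21)=-8, clip(20,-8,21)=20, clip(-14,-8,21)=-8, clip(-4,-8,21)=-4 -> [8, 8, -8, -8, 20, -8, -4]
Stage 4 (ABS): |8|=8, |8|=8, |-8|=8, |-8|=8, |20|=20, |-8|=8, |-4|=4 -> [8, 8, 8, 8, 20, 8, 4]

Answer: 8 8 8 8 20 8 4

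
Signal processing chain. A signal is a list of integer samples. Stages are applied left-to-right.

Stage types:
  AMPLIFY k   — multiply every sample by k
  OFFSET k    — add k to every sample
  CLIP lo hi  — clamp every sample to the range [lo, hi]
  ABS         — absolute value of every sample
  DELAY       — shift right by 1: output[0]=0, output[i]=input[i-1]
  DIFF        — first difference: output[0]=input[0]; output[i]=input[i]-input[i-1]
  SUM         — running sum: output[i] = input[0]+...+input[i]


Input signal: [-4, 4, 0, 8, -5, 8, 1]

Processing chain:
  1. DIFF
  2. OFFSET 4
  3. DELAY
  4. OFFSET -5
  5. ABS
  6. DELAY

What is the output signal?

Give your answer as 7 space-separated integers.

Input: [-4, 4, 0, 8, -5, 8, 1]
Stage 1 (DIFF): s[0]=-4, 4--4=8, 0-4=-4, 8-0=8, -5-8=-13, 8--5=13, 1-8=-7 -> [-4, 8, -4, 8, -13, 13, -7]
Stage 2 (OFFSET 4): -4+4=0, 8+4=12, -4+4=0, 8+4=12, -13+4=-9, 13+4=17, -7+4=-3 -> [0, 12, 0, 12, -9, 17, -3]
Stage 3 (DELAY): [0, 0, 12, 0, 12, -9, 17] = [0, 0, 12, 0, 12, -9, 17] -> [0, 0, 12, 0, 12, -9, 17]
Stage 4 (OFFSET -5): 0+-5=-5, 0+-5=-5, 12+-5=7, 0+-5=-5, 12+-5=7, -9+-5=-14, 17+-5=12 -> [-5, -5, 7, -5, 7, -14, 12]
Stage 5 (ABS): |-5|=5, |-5|=5, |7|=7, |-5|=5, |7|=7, |-14|=14, |12|=12 -> [5, 5, 7, 5, 7, 14, 12]
Stage 6 (DELAY): [0, 5, 5, 7, 5, 7, 14] = [0, 5, 5, 7, 5, 7, 14] -> [0, 5, 5, 7, 5, 7, 14]

Answer: 0 5 5 7 5 7 14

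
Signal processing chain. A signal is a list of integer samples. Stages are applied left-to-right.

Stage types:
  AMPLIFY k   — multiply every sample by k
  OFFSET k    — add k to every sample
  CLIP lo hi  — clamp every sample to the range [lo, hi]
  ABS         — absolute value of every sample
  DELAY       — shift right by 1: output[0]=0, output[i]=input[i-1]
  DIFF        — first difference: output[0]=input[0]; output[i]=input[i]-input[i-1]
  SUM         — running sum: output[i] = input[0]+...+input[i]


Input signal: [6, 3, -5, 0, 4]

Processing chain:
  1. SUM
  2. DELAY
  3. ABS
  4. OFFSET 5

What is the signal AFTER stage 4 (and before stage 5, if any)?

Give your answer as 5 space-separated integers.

Input: [6, 3, -5, 0, 4]
Stage 1 (SUM): sum[0..0]=6, sum[0..1]=9, sum[0..2]=4, sum[0..3]=4, sum[0..4]=8 -> [6, 9, 4, 4, 8]
Stage 2 (DELAY): [0, 6, 9, 4, 4] = [0, 6, 9, 4, 4] -> [0, 6, 9, 4, 4]
Stage 3 (ABS): |0|=0, |6|=6, |9|=9, |4|=4, |4|=4 -> [0, 6, 9, 4, 4]
Stage 4 (OFFSET 5): 0+5=5, 6+5=11, 9+5=14, 4+5=9, 4+5=9 -> [5, 11, 14, 9, 9]

Answer: 5 11 14 9 9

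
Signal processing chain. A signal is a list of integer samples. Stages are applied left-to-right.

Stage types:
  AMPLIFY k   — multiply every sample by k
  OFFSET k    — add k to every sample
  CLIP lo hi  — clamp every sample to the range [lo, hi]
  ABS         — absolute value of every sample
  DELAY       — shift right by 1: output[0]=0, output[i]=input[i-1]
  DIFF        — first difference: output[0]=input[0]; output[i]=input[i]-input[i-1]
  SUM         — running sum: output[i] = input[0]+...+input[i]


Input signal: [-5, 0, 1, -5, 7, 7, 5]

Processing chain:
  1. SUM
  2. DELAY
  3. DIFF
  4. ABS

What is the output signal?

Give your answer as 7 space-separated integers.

Answer: 0 5 0 1 5 7 7

Derivation:
Input: [-5, 0, 1, -5, 7, 7, 5]
Stage 1 (SUM): sum[0..0]=-5, sum[0..1]=-5, sum[0..2]=-4, sum[0..3]=-9, sum[0..4]=-2, sum[0..5]=5, sum[0..6]=10 -> [-5, -5, -4, -9, -2, 5, 10]
Stage 2 (DELAY): [0, -5, -5, -4, -9, -2, 5] = [0, -5, -5, -4, -9, -2, 5] -> [0, -5, -5, -4, -9, -2, 5]
Stage 3 (DIFF): s[0]=0, -5-0=-5, -5--5=0, -4--5=1, -9--4=-5, -2--9=7, 5--2=7 -> [0, -5, 0, 1, -5, 7, 7]
Stage 4 (ABS): |0|=0, |-5|=5, |0|=0, |1|=1, |-5|=5, |7|=7, |7|=7 -> [0, 5, 0, 1, 5, 7, 7]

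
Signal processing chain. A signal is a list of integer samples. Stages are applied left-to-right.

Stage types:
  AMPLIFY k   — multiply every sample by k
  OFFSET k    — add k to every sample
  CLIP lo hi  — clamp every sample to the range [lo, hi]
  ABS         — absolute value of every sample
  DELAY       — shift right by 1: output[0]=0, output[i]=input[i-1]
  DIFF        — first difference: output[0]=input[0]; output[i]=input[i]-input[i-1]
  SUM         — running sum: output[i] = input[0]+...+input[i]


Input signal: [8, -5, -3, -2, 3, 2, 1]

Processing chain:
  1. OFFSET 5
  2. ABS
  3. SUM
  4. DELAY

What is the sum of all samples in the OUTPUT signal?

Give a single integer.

Answer: 118

Derivation:
Input: [8, -5, -3, -2, 3, 2, 1]
Stage 1 (OFFSET 5): 8+5=13, -5+5=0, -3+5=2, -2+5=3, 3+5=8, 2+5=7, 1+5=6 -> [13, 0, 2, 3, 8, 7, 6]
Stage 2 (ABS): |13|=13, |0|=0, |2|=2, |3|=3, |8|=8, |7|=7, |6|=6 -> [13, 0, 2, 3, 8, 7, 6]
Stage 3 (SUM): sum[0..0]=13, sum[0..1]=13, sum[0..2]=15, sum[0..3]=18, sum[0..4]=26, sum[0..5]=33, sum[0..6]=39 -> [13, 13, 15, 18, 26, 33, 39]
Stage 4 (DELAY): [0, 13, 13, 15, 18, 26, 33] = [0, 13, 13, 15, 18, 26, 33] -> [0, 13, 13, 15, 18, 26, 33]
Output sum: 118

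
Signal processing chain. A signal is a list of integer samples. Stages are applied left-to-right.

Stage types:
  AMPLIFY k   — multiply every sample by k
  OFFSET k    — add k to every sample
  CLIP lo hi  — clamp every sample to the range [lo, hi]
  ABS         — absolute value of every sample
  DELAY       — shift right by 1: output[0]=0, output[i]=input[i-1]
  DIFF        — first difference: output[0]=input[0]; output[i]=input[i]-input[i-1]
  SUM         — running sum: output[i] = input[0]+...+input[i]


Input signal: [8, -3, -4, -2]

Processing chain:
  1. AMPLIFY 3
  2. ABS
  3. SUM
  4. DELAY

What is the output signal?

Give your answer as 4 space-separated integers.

Input: [8, -3, -4, -2]
Stage 1 (AMPLIFY 3): 8*3=24, -3*3=-9, -4*3=-12, -2*3=-6 -> [24, -9, -12, -6]
Stage 2 (ABS): |24|=24, |-9|=9, |-12|=12, |-6|=6 -> [24, 9, 12, 6]
Stage 3 (SUM): sum[0..0]=24, sum[0..1]=33, sum[0..2]=45, sum[0..3]=51 -> [24, 33, 45, 51]
Stage 4 (DELAY): [0, 24, 33, 45] = [0, 24, 33, 45] -> [0, 24, 33, 45]

Answer: 0 24 33 45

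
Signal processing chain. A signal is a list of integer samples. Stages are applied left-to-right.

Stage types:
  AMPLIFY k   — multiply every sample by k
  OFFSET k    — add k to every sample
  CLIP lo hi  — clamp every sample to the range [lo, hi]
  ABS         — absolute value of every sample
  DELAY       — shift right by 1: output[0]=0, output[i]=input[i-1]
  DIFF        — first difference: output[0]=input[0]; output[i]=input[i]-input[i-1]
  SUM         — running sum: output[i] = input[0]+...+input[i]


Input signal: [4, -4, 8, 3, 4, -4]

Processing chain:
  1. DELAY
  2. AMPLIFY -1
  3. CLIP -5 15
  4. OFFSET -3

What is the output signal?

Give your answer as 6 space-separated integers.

Answer: -3 -7 1 -8 -6 -7

Derivation:
Input: [4, -4, 8, 3, 4, -4]
Stage 1 (DELAY): [0, 4, -4, 8, 3, 4] = [0, 4, -4, 8, 3, 4] -> [0, 4, -4, 8, 3, 4]
Stage 2 (AMPLIFY -1): 0*-1=0, 4*-1=-4, -4*-1=4, 8*-1=-8, 3*-1=-3, 4*-1=-4 -> [0, -4, 4, -8, -3, -4]
Stage 3 (CLIP -5 15): clip(0,-5,15)=0, clip(-4,-5,15)=-4, clip(4,-5,15)=4, clip(-8,-5,15)=-5, clip(-3,-5,15)=-3, clip(-4,-5,15)=-4 -> [0, -4, 4, -5, -3, -4]
Stage 4 (OFFSET -3): 0+-3=-3, -4+-3=-7, 4+-3=1, -5+-3=-8, -3+-3=-6, -4+-3=-7 -> [-3, -7, 1, -8, -6, -7]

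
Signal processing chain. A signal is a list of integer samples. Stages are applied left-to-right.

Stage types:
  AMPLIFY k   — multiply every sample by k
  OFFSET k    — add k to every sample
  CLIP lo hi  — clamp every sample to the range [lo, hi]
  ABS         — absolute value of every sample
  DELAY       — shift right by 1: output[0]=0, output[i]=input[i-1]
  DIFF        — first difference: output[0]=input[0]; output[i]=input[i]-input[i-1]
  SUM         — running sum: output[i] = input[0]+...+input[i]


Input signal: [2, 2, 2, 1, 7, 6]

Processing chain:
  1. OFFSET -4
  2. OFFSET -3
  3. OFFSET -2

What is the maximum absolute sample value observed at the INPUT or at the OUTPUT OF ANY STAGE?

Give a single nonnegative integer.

Input: [2, 2, 2, 1, 7, 6] (max |s|=7)
Stage 1 (OFFSET -4): 2+-4=-2, 2+-4=-2, 2+-4=-2, 1+-4=-3, 7+-4=3, 6+-4=2 -> [-2, -2, -2, -3, 3, 2] (max |s|=3)
Stage 2 (OFFSET -3): -2+-3=-5, -2+-3=-5, -2+-3=-5, -3+-3=-6, 3+-3=0, 2+-3=-1 -> [-5, -5, -5, -6, 0, -1] (max |s|=6)
Stage 3 (OFFSET -2): -5+-2=-7, -5+-2=-7, -5+-2=-7, -6+-2=-8, 0+-2=-2, -1+-2=-3 -> [-7, -7, -7, -8, -2, -3] (max |s|=8)
Overall max amplitude: 8

Answer: 8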